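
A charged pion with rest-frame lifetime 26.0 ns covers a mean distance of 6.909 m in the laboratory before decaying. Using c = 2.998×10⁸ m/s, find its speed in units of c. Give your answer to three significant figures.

0.663c

Let x = d/(cτ) = 6.909 m / (2.998×10⁸ m/s × 2.600×10^-8 s) = 0.88636. Since d = βγcτ, x = βγ = β/√(1−β²).
Solving: β² = x²/(1+x²) = 0.785634/1.785634 = 0.439975, so β = 0.663.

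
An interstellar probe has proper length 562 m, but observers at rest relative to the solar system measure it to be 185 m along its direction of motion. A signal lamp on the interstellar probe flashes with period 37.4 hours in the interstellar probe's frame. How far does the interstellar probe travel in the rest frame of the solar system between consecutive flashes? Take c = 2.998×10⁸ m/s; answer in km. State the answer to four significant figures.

1.158×10^11 km

Length contraction gives γ = L₀/L = 562/185 = 3.03784.
β = √(1 − 1/γ²) = 0.94427. Lab-frame period = γτ = 3.03784×37.4 hours = 113.62 hours. Distance = βc × γτ = 0.94427 × 2.998×10⁸ m/s × 409032 s = 1.1579×10^14 m = 1.158×10^11 km.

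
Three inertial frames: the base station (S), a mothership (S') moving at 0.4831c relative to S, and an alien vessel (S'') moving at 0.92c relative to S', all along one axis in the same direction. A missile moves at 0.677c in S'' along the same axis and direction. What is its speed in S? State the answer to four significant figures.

0.9944c

Compose velocities in two stages. Stage 1 (into S'): u₁ = (0.677+0.92)/(1+0.677×0.92) = 0.98408.
Stage 2 (into S): u = (0.98408+0.4831)/(1+0.98408×0.4831) = 0.99442, so the speed is 0.9944c.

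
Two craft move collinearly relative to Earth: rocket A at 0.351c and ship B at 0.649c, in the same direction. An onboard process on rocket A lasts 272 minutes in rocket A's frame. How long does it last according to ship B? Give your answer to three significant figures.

Transform rocket A's velocity into ship B's frame: (0.351 − 0.649)/(1 − 0.351·0.649) = −0.298/0.772201, so the relative speed is 0.38591c.
At |u| = 0.38591c, γ = (1 − 0.148927)^(−1/2) = 1.084.
The clock on rocket A records proper time, so ship B measures Δt = γΔτ = 1.084 × 272 = 295 minutes.

295 minutes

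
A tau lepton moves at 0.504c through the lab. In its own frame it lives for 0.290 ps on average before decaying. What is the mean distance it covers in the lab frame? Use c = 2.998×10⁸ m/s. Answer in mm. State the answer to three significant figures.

0.0507 mm

γ = 1/√(1 − β²) = 1/√(1 − 0.254016) = 1/√0.745984 = 1/0.863704 = 1.1578.
Lab-frame lifetime: Δt = γτ = 1.1578 × 0.290 ps = 0.33576 ps.
Distance: d = vΔt = 0.504 × 2.998×10⁸ m/s × 3.3576×10^-13 s = 5.07×10^-5 m = 0.0507 mm.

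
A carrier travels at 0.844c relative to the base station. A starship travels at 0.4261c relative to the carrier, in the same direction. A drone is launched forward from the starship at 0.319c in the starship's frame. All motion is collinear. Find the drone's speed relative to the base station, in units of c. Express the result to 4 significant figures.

Compose velocities in two stages. Stage 1 (into S'): u₁ = (0.319+0.4261)/(1+0.319×0.4261) = 0.65594.
Stage 2 (into S): u = (0.65594+0.844)/(1+0.65594×0.844) = 0.96545, so the speed is 0.9655c.

0.9655c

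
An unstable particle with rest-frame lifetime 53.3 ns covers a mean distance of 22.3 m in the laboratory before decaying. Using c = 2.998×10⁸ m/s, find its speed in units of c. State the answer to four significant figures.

Let x = d/(cτ) = 22.30 m / (2.998×10⁸ m/s × 5.330×10^-8 s) = 1.3956. Since d = βγcτ, x = βγ = β/√(1−β²).
Solving: β² = x²/(1+x²) = 1.9477/2.9477 = 0.660752, so β = 0.8129.

0.8129c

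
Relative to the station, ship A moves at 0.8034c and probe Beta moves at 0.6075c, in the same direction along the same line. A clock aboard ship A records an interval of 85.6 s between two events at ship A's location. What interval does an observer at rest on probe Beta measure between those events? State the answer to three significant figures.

92.7 s

The velocity of ship A relative to probe Beta is (0.8034 − 0.6075)c / (1 − 0.8034×0.6075) = 0.38267c; relative speed 0.38267c.
At |u| = 0.38267c, γ = (1 − 0.146436)^(−1/2) = 1.0824.
The clock on ship A records proper time, so probe Beta measures Δt = γΔτ = 1.0824 × 85.6 = 92.7 s.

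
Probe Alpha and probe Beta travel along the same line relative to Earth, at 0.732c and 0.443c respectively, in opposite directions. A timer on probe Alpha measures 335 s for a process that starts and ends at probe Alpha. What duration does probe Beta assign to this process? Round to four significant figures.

Transform probe Alpha's velocity into probe Beta's frame: (0.732 + 0.443)/(1 + 0.732·0.443) = 1.175/1.324276, so the relative speed is 0.88728c.
At |u| = 0.88728c, γ = (1 − 0.787266)^(−1/2) = 2.1681.
Probe Alpha's interval is proper; time dilation gives Δt_B = γΔτ = 2.1681 × 335 s = 726.3 s.

726.3 s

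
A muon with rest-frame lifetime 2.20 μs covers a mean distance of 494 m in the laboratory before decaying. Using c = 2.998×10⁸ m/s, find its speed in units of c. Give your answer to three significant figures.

0.599c

d = βγcτ ⇒ βγ = d/(cτ) = 494.0 m / (659.56 m) = 0.74898.
β = (βγ)/√(1+(βγ)²) = 0.74898/√1.560971 = 0.599.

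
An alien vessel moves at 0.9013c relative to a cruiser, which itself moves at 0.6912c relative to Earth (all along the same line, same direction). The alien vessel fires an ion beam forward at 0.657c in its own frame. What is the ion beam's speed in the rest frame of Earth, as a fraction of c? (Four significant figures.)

Apply u = (u'+v)/(1+u'v) twice. Ion beam in the cruiser frame: (0.657+0.9013)/(1+0.657·0.9013) = 1.5583/1.5921541 = 0.97874c.
That velocity, transformed to the rest frame of Earth: (0.97874+0.6912)/(1+0.97874·0.6912) = 1.66994/1.676505088 = 0.99608c.

0.9961c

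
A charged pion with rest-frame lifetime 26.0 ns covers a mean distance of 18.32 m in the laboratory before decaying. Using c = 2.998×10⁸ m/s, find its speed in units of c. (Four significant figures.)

d = βγcτ ⇒ βγ = d/(cτ) = 18.32 m / (7.7948 m) = 2.3503.
β = (βγ)/√(1+(βγ)²) = 2.3503/√6.52391 = 0.9202.

0.9202c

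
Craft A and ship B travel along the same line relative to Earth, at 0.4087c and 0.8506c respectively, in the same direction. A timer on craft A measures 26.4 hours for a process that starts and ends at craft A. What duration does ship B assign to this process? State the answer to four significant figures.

The velocity of craft A relative to ship B is (0.4087 − 0.8506)c / (1 − 0.4087×0.8506) = −0.67739c; relative speed 0.67739c.
At |u| = 0.67739c, γ = (1 − 0.458857)^(−1/2) = 1.3594.
The clock on craft A records proper time, so ship B measures Δt = γΔτ = 1.3594 × 26.4 = 35.89 hours.

35.89 hours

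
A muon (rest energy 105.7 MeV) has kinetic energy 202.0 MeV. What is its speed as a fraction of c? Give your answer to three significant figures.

γ = 1 + K/(mc²) = 1 + 202.0/105.7 = 2.9111.
β = √(1 − 1/γ²) = √(1 − 0.118001) = √0.881999 = 0.939.

0.939c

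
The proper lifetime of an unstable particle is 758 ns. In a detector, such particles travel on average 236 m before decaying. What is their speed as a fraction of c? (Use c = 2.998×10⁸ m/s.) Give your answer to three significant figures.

0.720c

d = βγcτ ⇒ βγ = d/(cτ) = 236.0 m / (227.2484 m) = 1.0385.
β = (βγ)/√(1+(βγ)²) = 1.0385/√2.07848 = 0.720.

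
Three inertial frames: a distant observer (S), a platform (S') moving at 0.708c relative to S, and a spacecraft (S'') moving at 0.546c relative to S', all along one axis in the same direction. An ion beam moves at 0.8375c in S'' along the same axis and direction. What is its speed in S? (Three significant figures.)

0.991c

Apply u = (u'+v)/(1+u'v) twice. Ion beam in the platform frame: (0.8375+0.546)/(1+0.8375·0.546) = 1.3835/1.457275 = 0.94937c.
That velocity, transformed to the rest frame of a distant observer: (0.94937+0.708)/(1+0.94937·0.708) = 1.65737/1.67215396 = 0.99116c.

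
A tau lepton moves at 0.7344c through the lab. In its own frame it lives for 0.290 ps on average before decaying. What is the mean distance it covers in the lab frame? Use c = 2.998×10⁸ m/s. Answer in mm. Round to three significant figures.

0.0941 mm

Lorentz factor: γ = (1 − 0.53934336)^(−1/2) = 1.4734.
Lab-frame lifetime: Δt = γτ = 1.4734 × 0.290 ps = 0.42729 ps.
Distance: d = vΔt = 0.7344 × 2.998×10⁸ m/s × 4.2729×10^-13 s = 9.41×10^-5 m = 0.0941 mm.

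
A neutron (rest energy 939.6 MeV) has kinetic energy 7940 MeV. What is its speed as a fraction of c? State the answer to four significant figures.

γ = 1 + K/(mc²) = 1 + 7940/939.6 = 9.4504.
β = √(1 − 1/γ²) = √(1 − 0.0111969) = √0.9888031 = 0.9944.

0.9944c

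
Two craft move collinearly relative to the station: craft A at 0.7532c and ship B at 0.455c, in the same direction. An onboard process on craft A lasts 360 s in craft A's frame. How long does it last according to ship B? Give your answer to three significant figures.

404 s

Speed of craft A in ship B's frame: u = (v_A − v_B)/(1 − v_A v_B/c²) = (0.7532 − 0.455)/(1 − 0.7532×0.455) = 0.2982/0.657294 = 0.45368; |u| = 0.45368c.
γ for this relative speed: γ = 1/√(1 − 0.205826) = 1.1221.
The clock on craft A records proper time, so ship B measures Δt = γΔτ = 1.1221 × 360 = 404 s.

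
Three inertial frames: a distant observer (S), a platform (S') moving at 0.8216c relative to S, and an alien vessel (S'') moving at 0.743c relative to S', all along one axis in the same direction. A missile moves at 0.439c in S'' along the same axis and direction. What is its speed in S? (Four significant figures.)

0.9888c

Compose velocities in two stages. Stage 1 (into S'): u₁ = (0.439+0.743)/(1+0.439×0.743) = 0.89128.
Stage 2 (into S): u = (0.89128+0.8216)/(1+0.89128×0.8216) = 0.9888, so the speed is 0.9888c.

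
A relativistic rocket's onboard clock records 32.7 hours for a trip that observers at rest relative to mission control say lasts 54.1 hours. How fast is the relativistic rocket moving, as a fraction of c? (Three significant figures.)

0.797c

γ = Δt/Δτ = 54.1/32.7 = 1.6544.
β = √(1 − 1/γ²) = √(1 − 0.365358) = √0.634642 = 0.797.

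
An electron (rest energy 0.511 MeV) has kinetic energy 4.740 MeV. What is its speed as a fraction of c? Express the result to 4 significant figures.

K = (γ−1)mc², so γ = 1 + 4.740/0.511 = 10.276.
Then v/c = √(1 − γ⁻²) = √(1 − 0.00947004) = √0.99052996 = 0.9953.

0.9953c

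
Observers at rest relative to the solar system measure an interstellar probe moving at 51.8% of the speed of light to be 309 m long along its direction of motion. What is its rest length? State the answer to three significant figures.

γ = 1/√(1 − β²) = 1/√(1 − 0.268324) = 1/√0.731676 = 1/0.855381 = 1.1691.
Proper length: L₀ = γ·L = 1.1691 × 309 = 361 m.

361 m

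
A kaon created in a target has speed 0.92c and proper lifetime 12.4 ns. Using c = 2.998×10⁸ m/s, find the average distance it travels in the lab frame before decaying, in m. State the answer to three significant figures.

8.73 m

γ = 1/√(1 − β²) = 1/√(1 − 0.8464) = 1/√0.1536 = 1/0.391918 = 2.5516.
Lab-frame lifetime: Δt = γτ = 2.5516 × 12.4 ns = 31.64 ns.
Distance: d = vΔt = 0.92 × 2.998×10⁸ m/s × 3.1640×10^-8 s = 8.73 m.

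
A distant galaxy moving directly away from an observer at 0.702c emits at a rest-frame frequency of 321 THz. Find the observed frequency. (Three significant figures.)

134 THz

Relativistic Doppler (source moving away): f_obs = f_src · √((1−β)/(1+β)).
With β = 0.702: factor = √(0.298/1.702) = 0.41844.
f_obs = 321 × 0.41844 = 134 THz.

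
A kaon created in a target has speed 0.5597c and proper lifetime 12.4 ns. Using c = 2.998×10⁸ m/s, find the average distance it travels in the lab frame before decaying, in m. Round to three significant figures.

γ = 1/√(1 − β²) = 1/√(1 − 0.31326409) = 1/√0.68673591 = 1/0.828695 = 1.2067.
Lab-frame lifetime: Δt = γτ = 1.2067 × 12.4 ns = 14.963 ns.
Distance: d = vΔt = 0.5597 × 2.998×10⁸ m/s × 1.4963×10^-8 s = 2.51 m.

2.51 m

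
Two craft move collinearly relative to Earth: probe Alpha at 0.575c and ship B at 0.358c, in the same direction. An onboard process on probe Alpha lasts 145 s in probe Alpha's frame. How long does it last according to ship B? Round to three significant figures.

Speed of probe Alpha in ship B's frame: u = (v_A − v_B)/(1 − v_A v_B/c²) = (0.575 − 0.358)/(1 − 0.575×0.358) = 0.217/0.79415 = 0.27325; |u| = 0.27325c.
γ for this relative speed: γ = 1/√(1 − 0.0746656) = 1.0396.
Probe Alpha's interval is proper; time dilation gives Δt_B = γΔτ = 1.0396 × 145 s = 151 s.

151 s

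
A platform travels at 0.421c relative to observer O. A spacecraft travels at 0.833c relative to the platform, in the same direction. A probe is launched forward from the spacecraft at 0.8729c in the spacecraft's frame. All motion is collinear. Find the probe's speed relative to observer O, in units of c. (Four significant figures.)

0.9950c

Compose velocities in two stages. Stage 1 (into S'): u₁ = (0.8729+0.833)/(1+0.8729×0.833) = 0.98771.
Stage 2 (into S): u = (0.98771+0.421)/(1+0.98771×0.421) = 0.99497, so the speed is 0.9950c.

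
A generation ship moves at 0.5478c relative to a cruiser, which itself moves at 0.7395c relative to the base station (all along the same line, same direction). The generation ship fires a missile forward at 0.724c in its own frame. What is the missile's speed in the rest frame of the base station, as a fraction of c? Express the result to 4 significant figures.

0.9861c

Apply u = (u'+v)/(1+u'v) twice. Missile in the cruiser frame: (0.724+0.5478)/(1+0.724·0.5478) = 1.2718/1.3966072 = 0.91064c.
That velocity, transformed to the rest frame of the base station: (0.91064+0.7395)/(1+0.91064·0.7395) = 1.65014/1.67341828 = 0.98609c.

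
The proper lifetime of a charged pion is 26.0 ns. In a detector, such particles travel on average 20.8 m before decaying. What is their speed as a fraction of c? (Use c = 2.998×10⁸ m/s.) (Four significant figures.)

Let x = d/(cτ) = 20.80 m / (2.998×10⁸ m/s × 2.600×10^-8 s) = 2.6684. Since d = βγcτ, x = βγ = β/√(1−β²).
Solving: β² = x²/(1+x²) = 7.12036/8.12036 = 0.876853, so β = 0.9364.

0.9364c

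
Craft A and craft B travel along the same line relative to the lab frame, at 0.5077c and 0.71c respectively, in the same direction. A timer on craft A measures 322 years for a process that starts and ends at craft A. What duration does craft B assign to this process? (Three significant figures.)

The velocity of craft A relative to craft B is (0.5077 − 0.71)c / (1 − 0.5077×0.71) = −0.31632c; relative speed 0.31632c.
At |u| = 0.31632c, γ = (1 − 0.100058)^(−1/2) = 1.0541.
Craft A's interval is proper; time dilation gives Δt_B = γΔτ = 1.0541 × 322 years = 339 years.

339 years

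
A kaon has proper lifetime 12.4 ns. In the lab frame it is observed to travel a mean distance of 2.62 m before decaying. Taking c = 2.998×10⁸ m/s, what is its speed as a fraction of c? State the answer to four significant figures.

0.5761c

Let x = d/(cτ) = 2.620 m / (2.998×10⁸ m/s × 1.240×10^-8 s) = 0.70477. Since d = βγcτ, x = βγ = β/√(1−β²).
Solving: β² = x²/(1+x²) = 0.496701/1.496701 = 0.331864, so β = 0.5761.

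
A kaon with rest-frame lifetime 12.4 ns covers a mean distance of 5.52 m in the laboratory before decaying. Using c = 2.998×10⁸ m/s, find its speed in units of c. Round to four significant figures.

0.8294c

Let x = d/(cτ) = 5.520 m / (2.998×10⁸ m/s × 1.240×10^-8 s) = 1.4849. Since d = βγcτ, x = βγ = β/√(1−β²).
Solving: β² = x²/(1+x²) = 2.20493/3.20493 = 0.687981, so β = 0.8294.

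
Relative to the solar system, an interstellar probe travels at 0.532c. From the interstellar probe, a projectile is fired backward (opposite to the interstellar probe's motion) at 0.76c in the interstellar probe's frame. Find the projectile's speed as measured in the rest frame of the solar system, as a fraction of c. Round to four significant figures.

0.3828c

Relativistic velocity addition: u = (u' + v)/(1 + u'v/c²), with u' = −0.76c and v = 0.532c.
Numerator: −0.76 + 0.532 = −0.228. Denominator: 1 + (−0.76)(0.532) = 0.59568.
u = −0.228/0.59568 = −0.38276, so the speed is 0.3828c.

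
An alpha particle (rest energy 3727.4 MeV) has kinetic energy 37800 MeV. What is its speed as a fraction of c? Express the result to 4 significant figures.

0.9960c

K = (γ−1)mc², so γ = 1 + 37800/3727.4 = 11.141.
Then v/c = √(1 − γ⁻²) = √(1 − 0.0080566) = √0.9919434 = 0.9960.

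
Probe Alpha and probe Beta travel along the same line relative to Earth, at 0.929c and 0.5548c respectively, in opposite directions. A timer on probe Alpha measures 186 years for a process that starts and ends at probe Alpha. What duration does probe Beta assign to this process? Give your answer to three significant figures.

Speed of probe Alpha in probe Beta's frame: u = (v_A + v_B)/(1 + v_A v_B/c²) = (0.929 + 0.5548)/(1 + 0.929×0.5548) = 1.4838/1.5154092 = 0.97914; |u| = 0.97914c.
At |u| = 0.97914c, γ = (1 − 0.958715)^(−1/2) = 4.9216.
The clock on probe Alpha records proper time, so probe Beta measures Δt = γΔτ = 4.9216 × 186 = 915 years.

915 years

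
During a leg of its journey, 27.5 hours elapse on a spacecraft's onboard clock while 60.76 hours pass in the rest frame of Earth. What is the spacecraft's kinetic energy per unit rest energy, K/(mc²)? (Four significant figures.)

1.209

The time-dilation ratio gives γ = 60.76/27.5 = 2.20945.
K/(mc²) = γ − 1 = 2.20945 − 1 = 1.209.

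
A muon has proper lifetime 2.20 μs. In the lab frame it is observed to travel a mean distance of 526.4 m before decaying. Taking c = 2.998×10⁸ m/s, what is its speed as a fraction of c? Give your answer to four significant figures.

Let x = d/(cτ) = 526.4 m / (2.998×10⁸ m/s × 2.200×10^-6 s) = 0.79811. Since d = βγcτ, x = βγ = β/√(1−β²).
Solving: β² = x²/(1+x²) = 0.63698/1.63698 = 0.389119, so β = 0.6238.

0.6238c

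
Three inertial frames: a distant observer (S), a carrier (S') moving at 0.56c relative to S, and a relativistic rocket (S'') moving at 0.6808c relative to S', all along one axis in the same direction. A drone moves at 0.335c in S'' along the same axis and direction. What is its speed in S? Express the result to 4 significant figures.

0.9480c

Compose velocities in two stages. Stage 1 (into S'): u₁ = (0.335+0.6808)/(1+0.335×0.6808) = 0.82715.
Stage 2 (into S): u = (0.82715+0.56)/(1+0.82715×0.56) = 0.94802, so the speed is 0.9480c.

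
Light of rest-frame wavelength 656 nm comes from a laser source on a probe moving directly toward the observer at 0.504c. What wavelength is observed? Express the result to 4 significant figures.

Relativistic Doppler for wavelength: λ_obs = λ_src · √((1−β)/(1+β)).
With β = 0.504: factor = √(0.496/1.504) = 0.57427.
λ_obs = 656 × 0.57427 = 376.7 nm.

376.7 nm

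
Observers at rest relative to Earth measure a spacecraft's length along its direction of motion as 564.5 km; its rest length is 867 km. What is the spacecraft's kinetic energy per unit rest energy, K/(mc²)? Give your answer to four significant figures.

0.5359

From L = L₀/γ: γ = 867/564.5 = 1.53587.
K/(mc²) = γ − 1 = 1.53587 − 1 = 0.5359.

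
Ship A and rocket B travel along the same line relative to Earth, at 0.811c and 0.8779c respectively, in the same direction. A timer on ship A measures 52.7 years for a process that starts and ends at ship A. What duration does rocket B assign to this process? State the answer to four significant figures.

The velocity of ship A relative to rocket B is (0.811 − 0.8779)c / (1 − 0.811×0.8779) = −0.23227c; relative speed 0.23227c.
At |u| = 0.23227c, γ = (1 − 0.0539494)^(−1/2) = 1.0281.
Ship A's interval is proper; time dilation gives Δt_B = γΔτ = 1.0281 × 52.7 years = 54.18 years.

54.18 years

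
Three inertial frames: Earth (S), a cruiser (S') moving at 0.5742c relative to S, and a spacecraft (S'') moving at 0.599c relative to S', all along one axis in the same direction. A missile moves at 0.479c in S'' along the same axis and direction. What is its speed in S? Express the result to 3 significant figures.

0.953c

First combine the missile and spacecraft (S''→S'): u₁ = (0.479 + 0.599)/(1 + 0.479×0.599) = 1.078/1.286921 = 0.83766.
Then combine with the cruiser (S'→S): u = (0.83766 + 0.5742)/(1 + 0.83766×0.5742) = 1.41186/1.480984372 = 0.95333.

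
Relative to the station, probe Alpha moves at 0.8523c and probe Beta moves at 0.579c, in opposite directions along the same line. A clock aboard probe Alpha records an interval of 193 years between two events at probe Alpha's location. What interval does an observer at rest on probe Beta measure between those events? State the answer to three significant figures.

Speed of probe Alpha in probe Beta's frame: u = (v_A + v_B)/(1 + v_A v_B/c²) = (0.8523 + 0.579)/(1 + 0.8523×0.579) = 1.4313/1.4934817 = 0.95836; |u| = 0.95836c.
γ for this relative speed: γ = 1/√(1 − 0.918454) = 3.5019.
The clock on probe Alpha records proper time, so probe Beta measures Δt = γΔτ = 3.5019 × 193 = 676 years.

676 years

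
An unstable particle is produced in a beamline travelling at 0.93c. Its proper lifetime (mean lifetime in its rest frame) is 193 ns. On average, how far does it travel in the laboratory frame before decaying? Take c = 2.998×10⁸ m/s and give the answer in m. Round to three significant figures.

β² = 0.8649, so γ = 1/√0.1351 = 2.7206.
Lab-frame lifetime: Δt = γτ = 2.7206 × 193 ns = 525.08 ns.
Distance: d = vΔt = 0.93 × 2.998×10⁸ m/s × 5.2508×10^-7 s = 146 m.

146 m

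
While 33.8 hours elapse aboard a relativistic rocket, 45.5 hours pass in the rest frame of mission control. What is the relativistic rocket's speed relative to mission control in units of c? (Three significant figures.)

0.669c

γ = Δt/Δτ = 45.5/33.8 = 1.3462.
β = √(1 − 1/γ²) = √(1 − 0.551799) = √0.448201 = 0.669.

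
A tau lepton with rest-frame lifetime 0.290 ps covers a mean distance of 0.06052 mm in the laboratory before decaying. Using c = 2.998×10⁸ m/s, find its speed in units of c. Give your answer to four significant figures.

Lab distance = (lab lifetime)·v = γτ·βc, so βγ = d/(cτ) = 6.052×10^-5/(2.998×10⁸ × 2.900×10^-13) = 0.6961.
With βγ = 0.6961: γ² = 1 + (βγ)² = 1.484555, and β = (βγ)/γ = 0.6961/1.21842 = 0.5713.

0.5713c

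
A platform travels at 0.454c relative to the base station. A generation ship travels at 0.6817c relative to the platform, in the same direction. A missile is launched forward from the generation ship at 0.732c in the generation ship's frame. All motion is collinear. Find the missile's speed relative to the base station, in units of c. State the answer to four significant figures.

First combine the missile and generation ship (S''→S'): u₁ = (0.732 + 0.6817)/(1 + 0.732×0.6817) = 1.4137/1.4990044 = 0.94309.
Then combine with the platform (S'→S): u = (0.94309 + 0.454)/(1 + 0.94309×0.454) = 1.39709/1.42816286 = 0.97824.

0.9782c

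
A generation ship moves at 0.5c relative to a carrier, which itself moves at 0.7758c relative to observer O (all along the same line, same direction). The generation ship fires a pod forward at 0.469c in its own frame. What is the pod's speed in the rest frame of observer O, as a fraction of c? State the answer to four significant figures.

0.9700c

Apply u = (u'+v)/(1+u'v) twice. Pod in the carrier frame: (0.469+0.5)/(1+0.469·0.5) = 0.969/1.2345 = 0.78493c.
That velocity, transformed to the rest frame of observer O: (0.78493+0.7758)/(1+0.78493·0.7758) = 1.56073/1.608948694 = 0.97003c.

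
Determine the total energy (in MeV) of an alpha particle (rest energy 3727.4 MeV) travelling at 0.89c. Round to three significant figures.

8170 MeV

γ = 1/√(1 − β²) = 1/√(1 − 0.7921) = 1/√0.2079 = 1/0.455961 = 2.1932.
Total energy: E = γmc² = 2.1932 × 3727.4 MeV = 8170 MeV.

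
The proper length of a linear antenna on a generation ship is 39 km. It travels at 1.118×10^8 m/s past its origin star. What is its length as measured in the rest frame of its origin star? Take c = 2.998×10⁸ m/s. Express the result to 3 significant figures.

36.2 km

β = v/c = (1.118×10^8 m/s)/(2.998×10⁸ m/s) = 0.372915.
γ = 1/√(1 − β²) = 1/√(1 − 0.1390656) = 1/√0.8609344 = 1/0.927866 = 1.0777.
Length contraction: L = L₀/γ = 39/1.0777 = 36.2 km.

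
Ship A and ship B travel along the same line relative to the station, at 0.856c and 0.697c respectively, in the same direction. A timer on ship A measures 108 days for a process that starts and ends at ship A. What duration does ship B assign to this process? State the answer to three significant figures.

118 days

The velocity of ship A relative to ship B is (0.856 − 0.697)c / (1 − 0.856×0.697) = 0.39418c; relative speed 0.39418c.
At |u| = 0.39418c, γ = (1 − 0.155378)^(−1/2) = 1.0881.
The clock on ship A records proper time, so ship B measures Δt = γΔτ = 1.0881 × 108 = 118 days.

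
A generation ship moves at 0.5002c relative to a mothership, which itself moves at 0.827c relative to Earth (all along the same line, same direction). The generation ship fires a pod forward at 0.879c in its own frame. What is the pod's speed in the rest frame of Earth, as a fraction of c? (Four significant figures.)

0.9959c

Compose velocities in two stages. Stage 1 (into S'): u₁ = (0.879+0.5002)/(1+0.879×0.5002) = 0.95799.
Stage 2 (into S): u = (0.95799+0.827)/(1+0.95799×0.827) = 0.99594, so the speed is 0.9959c.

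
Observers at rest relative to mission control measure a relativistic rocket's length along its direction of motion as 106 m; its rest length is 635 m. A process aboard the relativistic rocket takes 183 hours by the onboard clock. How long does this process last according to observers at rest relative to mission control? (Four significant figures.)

From L = L₀/γ: γ = 635/106 = 5.99057.
Δt = γΔτ = 5.99057 × 183 = 1096 hours.

1096 hours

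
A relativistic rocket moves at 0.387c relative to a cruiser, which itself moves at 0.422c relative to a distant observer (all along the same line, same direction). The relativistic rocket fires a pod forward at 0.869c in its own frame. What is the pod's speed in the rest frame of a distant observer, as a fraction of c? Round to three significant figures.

Apply u = (u'+v)/(1+u'v) twice. Pod in the cruiser frame: (0.869+0.387)/(1+0.869·0.387) = 1.256/1.336303 = 0.93991c.
That velocity, transformed to the rest frame of a distant observer: (0.93991+0.422)/(1+0.93991·0.422) = 1.36191/1.39664202 = 0.97513c.

0.975c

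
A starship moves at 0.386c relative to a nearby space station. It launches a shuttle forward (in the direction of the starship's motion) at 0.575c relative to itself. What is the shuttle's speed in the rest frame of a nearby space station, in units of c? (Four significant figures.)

Relativistic velocity addition: u = (u' + v)/(1 + u'v/c²), with u' = 0.575c and v = 0.386c.
Numerator: 0.575 + 0.386 = 0.961. Denominator: 1 + (0.575)(0.386) = 1.22195.
u = 0.961/1.22195 = 0.78645, so the speed is 0.7864c.

0.7864c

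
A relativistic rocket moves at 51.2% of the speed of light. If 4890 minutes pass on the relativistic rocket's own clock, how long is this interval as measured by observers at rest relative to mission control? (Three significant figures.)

γ = 1/√(1 − β²) = 1/√(1 − 0.262144) = 1/√0.737856 = 1/0.858985 = 1.1642.
Time dilation: Δt = γ·Δτ = 1.1642 × 4890 = 5690 minutes.

5690 minutes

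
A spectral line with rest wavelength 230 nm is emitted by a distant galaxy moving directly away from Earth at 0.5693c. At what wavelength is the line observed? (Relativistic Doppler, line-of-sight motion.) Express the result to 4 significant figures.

439.0 nm

Relativistic Doppler for wavelength: λ_obs = λ_src · √((1+β)/(1−β)).
With β = 0.5693: factor = √(1.5693/0.4307) = 1.9088.
λ_obs = 230 × 1.9088 = 439.0 nm.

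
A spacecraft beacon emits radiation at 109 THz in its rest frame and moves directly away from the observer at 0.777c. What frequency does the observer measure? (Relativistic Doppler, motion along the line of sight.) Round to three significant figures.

38.6 THz

Relativistic Doppler (source moving away): f_obs = f_src · √((1−β)/(1+β)).
With β = 0.777: factor = √(0.223/1.777) = 0.35425.
f_obs = 109 × 0.35425 = 38.6 THz.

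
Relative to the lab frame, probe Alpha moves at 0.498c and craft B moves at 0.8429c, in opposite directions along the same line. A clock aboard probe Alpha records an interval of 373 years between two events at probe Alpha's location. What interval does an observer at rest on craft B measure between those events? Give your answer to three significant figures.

1130 years

The velocity of probe Alpha relative to craft B is (0.498 + 0.8429)c / (1 + 0.498×0.8429) = 0.94445c; relative speed 0.94445c.
γ for this relative speed: γ = 1/√(1 − 0.891986) = 3.0427.
Probe Alpha's interval is proper; time dilation gives Δt_B = γΔτ = 3.0427 × 373 years = 1130 years.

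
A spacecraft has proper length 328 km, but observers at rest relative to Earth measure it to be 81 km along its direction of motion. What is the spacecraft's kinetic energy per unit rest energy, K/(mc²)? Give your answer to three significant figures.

From L = L₀/γ: γ = 328/81 = 4.04938.
Since K = (γ−1)mc², K/(mc²) = 4.04938 − 1 = 3.05.

3.05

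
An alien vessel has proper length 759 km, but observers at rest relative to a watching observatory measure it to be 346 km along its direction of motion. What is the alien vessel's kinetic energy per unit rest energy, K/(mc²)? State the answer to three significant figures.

From L = L₀/γ: γ = 759/346 = 2.19364.
K/(mc²) = γ − 1 = 2.19364 − 1 = 1.19.

1.19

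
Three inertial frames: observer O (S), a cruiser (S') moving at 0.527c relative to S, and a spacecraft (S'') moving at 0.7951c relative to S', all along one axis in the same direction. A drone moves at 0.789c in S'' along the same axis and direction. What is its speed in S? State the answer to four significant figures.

First combine the drone and spacecraft (S''→S'): u₁ = (0.789 + 0.7951)/(1 + 0.789×0.7951) = 1.5841/1.6273339 = 0.97343.
Then combine with the cruiser (S'→S): u = (0.97343 + 0.527)/(1 + 0.97343×0.527) = 1.50043/1.51299761 = 0.99169.

0.9917c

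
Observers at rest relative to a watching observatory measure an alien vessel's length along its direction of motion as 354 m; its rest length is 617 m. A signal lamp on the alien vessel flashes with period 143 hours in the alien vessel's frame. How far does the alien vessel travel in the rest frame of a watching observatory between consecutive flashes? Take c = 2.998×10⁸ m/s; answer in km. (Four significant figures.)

From L = L₀/γ: γ = 617/354 = 1.74294.
β = √(1 − 1/γ²) = 0.81904. Lab-frame period = γτ = 1.74294×143 hours = 249.24 hours. Distance = βc × γτ = 0.81904 × 2.998×10⁸ m/s × 897264 s = 2.2032×10^14 m = 2.203×10^11 km.

2.203×10^11 km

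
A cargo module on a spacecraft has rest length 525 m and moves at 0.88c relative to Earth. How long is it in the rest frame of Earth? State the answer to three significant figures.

249 m

β² = 0.7744, so γ = 1/√0.2256 = 2.1054.
Length contraction: L = L₀/γ = 525/2.1054 = 249 m.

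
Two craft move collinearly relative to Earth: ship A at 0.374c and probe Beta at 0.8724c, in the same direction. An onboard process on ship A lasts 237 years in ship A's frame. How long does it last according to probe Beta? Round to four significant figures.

352.2 years

Transform ship A's velocity into probe Beta's frame: (0.374 − 0.8724)/(1 − 0.374·0.8724) = −0.4984/0.6737224, so the relative speed is 0.73977c.
γ for this relative speed: γ = 1/√(1 − 0.54726) = 1.4862.
Ship A's interval is proper; time dilation gives Δt_B = γΔτ = 1.4862 × 237 years = 352.2 years.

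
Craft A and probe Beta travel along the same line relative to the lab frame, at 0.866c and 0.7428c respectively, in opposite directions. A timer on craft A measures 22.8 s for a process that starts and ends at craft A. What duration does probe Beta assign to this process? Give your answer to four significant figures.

Speed of craft A in probe Beta's frame: u = (v_A + v_B)/(1 + v_A v_B/c²) = (0.866 + 0.7428)/(1 + 0.866×0.7428) = 1.6088/1.6432648 = 0.97903; |u| = 0.97903c.
γ for this relative speed: γ = 1/√(1 − 0.9585) = 4.9088.
Craft A's interval is proper; time dilation gives Δt_B = γΔτ = 4.9088 × 22.8 s = 111.9 s.

111.9 s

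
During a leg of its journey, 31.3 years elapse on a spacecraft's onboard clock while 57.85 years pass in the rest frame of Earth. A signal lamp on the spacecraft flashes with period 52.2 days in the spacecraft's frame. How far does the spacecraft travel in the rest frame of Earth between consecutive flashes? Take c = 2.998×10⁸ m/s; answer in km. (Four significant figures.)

2.102×10^12 km

From Δt = γΔτ: γ = 57.85/31.3 = 1.84824.
β = √(1 − 1/γ²) = 0.84099. Lab-frame period = γτ = 1.84824×52.2 days = 96.478 days. Distance = βc × γτ = 0.84099 × 2.998×10⁸ m/s × 8335699.2 s = 2.1017×10^15 m = 2.102×10^12 km.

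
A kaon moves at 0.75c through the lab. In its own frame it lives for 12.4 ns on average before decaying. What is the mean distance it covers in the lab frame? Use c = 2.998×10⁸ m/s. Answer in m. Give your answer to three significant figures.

4.22 m

γ = 1/√(1 − β²) = 1/√(1 − 0.5625) = 1/√0.4375 = 1/0.661438 = 1.5119.
Lab-frame lifetime: Δt = γτ = 1.5119 × 12.4 ns = 18.748 ns.
Distance: d = vΔt = 0.75 × 2.998×10⁸ m/s × 1.8748×10^-8 s = 4.22 m.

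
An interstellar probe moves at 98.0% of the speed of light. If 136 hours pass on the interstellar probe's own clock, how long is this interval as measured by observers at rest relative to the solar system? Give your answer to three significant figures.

683 hours

With β = 0.98, γ = 1/√(1 − 0.98²) = 1/√0.0396 = 5.0252.
The onboard clock measures proper time, so the interval in the rest frame of the solar system is dilated: Δt = γ·Δτ = 5.0252 × 136 hours = 683 hours.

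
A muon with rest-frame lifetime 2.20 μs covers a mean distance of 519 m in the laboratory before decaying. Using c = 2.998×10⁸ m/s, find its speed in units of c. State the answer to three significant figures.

0.618c

Lab distance = (lab lifetime)·v = γτ·βc, so βγ = d/(cτ) = 519.0/(2.998×10⁸ × 2.200×10^-6) = 0.78689.
With βγ = 0.78689: γ² = 1 + (βγ)² = 1.619196, and β = (βγ)/γ = 0.78689/1.27248 = 0.618.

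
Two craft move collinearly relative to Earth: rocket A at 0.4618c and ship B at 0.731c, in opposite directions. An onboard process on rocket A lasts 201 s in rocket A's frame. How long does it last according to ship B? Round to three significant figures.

Speed of rocket A in ship B's frame: u = (v_A + v_B)/(1 + v_A v_B/c²) = (0.4618 + 0.731)/(1 + 0.4618×0.731) = 1.1928/1.3375758 = 0.89176; |u| = 0.89176c.
γ for this relative speed: γ = 1/√(1 − 0.795236) = 2.2099.
The clock on rocket A records proper time, so ship B measures Δt = γΔτ = 2.2099 × 201 = 444 s.

444 s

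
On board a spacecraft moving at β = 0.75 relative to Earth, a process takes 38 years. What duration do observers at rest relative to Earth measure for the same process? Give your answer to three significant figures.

57.5 years

Lorentz factor: γ = (1 − 0.5625)^(−1/2) = 1.5119.
Time dilation: Δt = γ·Δτ = 1.5119 × 38 = 57.5 years.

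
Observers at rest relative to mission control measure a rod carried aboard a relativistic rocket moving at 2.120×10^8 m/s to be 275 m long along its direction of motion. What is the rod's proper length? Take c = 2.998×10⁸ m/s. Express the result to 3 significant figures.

β = v/c = (2.120×10^8 m/s)/(2.998×10⁸ m/s) = 0.707138.
With β = 0.707138, γ = 1/√(1 − 0.707138²) = 1/√0.4999558 = 1.4143.
Proper length: L₀ = γ·L = 1.4143 × 275 = 389 m.

389 m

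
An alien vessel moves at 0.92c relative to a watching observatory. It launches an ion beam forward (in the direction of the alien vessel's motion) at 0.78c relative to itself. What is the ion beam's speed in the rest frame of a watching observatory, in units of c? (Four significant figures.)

0.9898c

In units of c, u = (u' + v)/(1 + u'v) with u' = 0.78 and v = 0.92.
Numerator: 0.78 + 0.92 = 1.7. Denominator: 1 + (0.78)(0.92) = 1.7176.
u = 1.7/1.7176 = 0.98975, so the speed is 0.9898c.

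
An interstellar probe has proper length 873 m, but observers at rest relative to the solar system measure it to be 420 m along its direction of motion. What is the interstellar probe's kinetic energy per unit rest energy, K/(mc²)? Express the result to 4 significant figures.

γ = L₀/L = 873/420 = 2.07857.
Since K = (γ−1)mc², K/(mc²) = 2.07857 − 1 = 1.079.

1.079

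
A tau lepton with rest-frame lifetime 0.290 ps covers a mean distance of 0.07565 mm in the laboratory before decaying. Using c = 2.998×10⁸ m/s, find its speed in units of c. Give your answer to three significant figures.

d = βγcτ ⇒ βγ = d/(cτ) = 7.565×10^-5 m / (8.6942×10^-5 m) = 0.87012.
β = (βγ)/√(1+(βγ)²) = 0.87012/√1.757109 = 0.656.

0.656c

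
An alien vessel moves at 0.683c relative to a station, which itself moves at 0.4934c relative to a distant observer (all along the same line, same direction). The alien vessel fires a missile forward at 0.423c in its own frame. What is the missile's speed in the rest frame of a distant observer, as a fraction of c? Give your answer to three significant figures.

Compose velocities in two stages. Stage 1 (into S'): u₁ = (0.423+0.683)/(1+0.423×0.683) = 0.85809.
Stage 2 (into S): u = (0.85809+0.4934)/(1+0.85809×0.4934) = 0.94949, so the speed is 0.949c.

0.949c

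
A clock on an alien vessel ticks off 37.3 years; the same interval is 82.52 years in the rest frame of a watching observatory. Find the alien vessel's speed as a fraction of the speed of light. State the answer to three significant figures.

γ = Δt/Δτ = 82.52/37.3 = 2.2123.
β = √(1 − 1/γ²) = √(1 − 0.204321) = √0.795679 = 0.892.

0.892c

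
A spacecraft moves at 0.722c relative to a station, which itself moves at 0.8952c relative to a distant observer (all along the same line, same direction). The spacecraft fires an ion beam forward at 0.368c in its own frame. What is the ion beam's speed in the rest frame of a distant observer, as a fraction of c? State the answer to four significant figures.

0.9918c

Compose velocities in two stages. Stage 1 (into S'): u₁ = (0.368+0.722)/(1+0.368×0.722) = 0.86119.
Stage 2 (into S): u = (0.86119+0.8952)/(1+0.86119×0.8952) = 0.99179, so the speed is 0.9918c.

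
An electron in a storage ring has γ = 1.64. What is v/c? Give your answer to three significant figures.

β = √(1 − 1/γ²) = √(1 − 1/2.6896) = √0.628198 = 0.793.

0.793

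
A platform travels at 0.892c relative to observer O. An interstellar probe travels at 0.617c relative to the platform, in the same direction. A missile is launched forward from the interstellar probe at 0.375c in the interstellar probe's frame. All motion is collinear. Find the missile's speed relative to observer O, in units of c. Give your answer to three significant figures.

Apply u = (u'+v)/(1+u'v) twice. Missile in the platform frame: (0.375+0.617)/(1+0.375·0.617) = 0.992/1.231375 = 0.8056c.
That velocity, transformed to the rest frame of observer O: (0.8056+0.892)/(1+0.8056·0.892) = 1.6976/1.7185952 = 0.98778c.

0.988c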